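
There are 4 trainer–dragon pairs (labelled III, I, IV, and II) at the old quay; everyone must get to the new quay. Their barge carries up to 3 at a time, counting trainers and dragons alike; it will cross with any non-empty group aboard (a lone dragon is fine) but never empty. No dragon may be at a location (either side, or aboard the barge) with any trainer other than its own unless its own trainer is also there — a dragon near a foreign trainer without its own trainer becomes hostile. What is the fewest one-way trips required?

Counting alone: each trip to the new quay takes at most 3 across and each return brings at least 1 back, so after t trips out (and t−1 returns) at most 3t − (t−1) of the 8 are across; that first reaches 8 at t = 4, so at least 7 crossings are needed.
The safety rule pushes this higher. Following every safe sequence of crossings, the most of the 8 that can be at the new quay as the barge arrives there on crossing 7 is 7 — never all 8.
So no plan with fewer than 9 crossings exists, and this one achieves 9:
1. dragon III and trainer III cross → the new quay.
2. trainer III crosses ← the old quay.
3. dragon I, trainer I, and trainer III cross → the new quay.
4. dragon III and trainer III cross ← the old quay.
5. trainer II, trainer III, and trainer IV cross → the new quay.
6. dragon I crosses ← the old quay.
7. dragon I and dragon III cross → the new quay.
8. dragon III crosses ← the old quay.
9. dragon II, dragon III, and dragon IV cross → the new quay.

9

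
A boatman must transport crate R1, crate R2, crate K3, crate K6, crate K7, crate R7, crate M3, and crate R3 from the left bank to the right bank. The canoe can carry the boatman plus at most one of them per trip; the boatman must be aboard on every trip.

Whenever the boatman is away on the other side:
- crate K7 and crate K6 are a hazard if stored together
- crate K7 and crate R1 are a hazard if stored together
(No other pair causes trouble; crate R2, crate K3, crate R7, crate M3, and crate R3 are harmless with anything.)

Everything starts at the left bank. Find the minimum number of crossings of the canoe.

Counting alone: the boatman can take at most 1 across per trip to the right bank, so moving all 8 needs at least 8 loaded trips out, with a return between consecutive ones — at least 15 crossings.
The safety rule pushes this higher. Following every safe sequence of crossings, the most of the 8 that can be at the right bank as the canoe arrives there on crossing 15 is 7 — never all 8.
So no plan with fewer than 17 crossings exists, and this one achieves 17:
1. Boatman goes to the right bank with crate K7.  [the left bank: crate K3, crate K6, crate M3, crate R1, crate R2, crate R3, crate R7 | the right bank: crate K7]
2. Boatman goes back to the left bank alone.  [the left bank: crate K3, crate K6, crate M3, crate R1, crate R2, crate R3, crate R7 | the right bank: crate K7]
3. Boatman goes to the right bank with crate R1.  [the left bank: crate K3, crate K6, crate M3, crate R2, crate R3, crate R7 | the right bank: crate K7, crate R1]
4. Boatman goes back to the left bank with crate K7.  [the left bank: crate K3, crate K6, crate K7, crate M3, crate R2, crate R3, crate R7 | the right bank: crate R1]
5. Boatman goes to the right bank with crate K6.  [the left bank: crate K3, crate K7, crate M3, crate R2, crate R3, crate R7 | the right bank: crate K6, crate R1]
6. Boatman goes back to the left bank alone.  [the left bank: crate K3, crate K7, crate M3, crate R2, crate R3, crate R7 | the right bank: crate K6, crate R1]
7. Boatman goes to the right bank with crate R2.  [the left bank: crate K3, crate K7, crate M3, crate R3, crate R7 | the right bank: crate K6, crate R1, crate R2]
8. Boatman goes back to the left bank alone.  [the left bank: crate K3, crate K7, crate M3, crate R3, crate R7 | the right bank: crate K6, crate R1, crate R2]
9. Boatman goes to the right bank with crate K3.  [the left bank: crate K7, crate M3, crate R3, crate R7 | the right bank: crate K3, crate K6, crate R1, crate R2]
10. Boatman goes back to the left bank alone.  [the left bank: crate K7, crate M3, crate R3, crate R7 | the right bank: crate K3, crate K6, crate R1, crate R2]
11. Boatman goes to the right bank with crate R7.  [the left bank: crate K7, crate M3, crate R3 | the right bank: crate K3, crate K6, crate R1, crate R2, crate R7]
12. Boatman goes back to the left bank alone.  [the left bank: crate K7, crate M3, crate R3 | the right bank: crate K3, crate K6, crate R1, crate R2, crate R7]
13. Boatman goes to the right bank with crate M3.  [the left bank: crate K7, crate R3 | the right bank: crate K3, crate K6, crate M3, crate R1, crate R2, crate R7]
14. Boatman goes back to the left bank alone.  [the left bank: crate K7, crate R3 | the right bank: crate K3, crate K6, crate M3, crate R1, crate R2, crate R7]
15. Boatman goes to the right bank with crate R3.  [the left bank: crate K7 | the right bank: crate K3, crate K6, crate M3, crate R1, crate R2, crate R3, crate R7]
16. Boatman goes back to the left bank alone.  [the left bank: crate K7 | the right bank: crate K3, crate K6, crate M3, crate R1, crate R2, crate R3, crate R7]
17. Boatman goes to the right bank with crate K7.  [the left bank: — | the right bank: crate K3, crate K6, crate K7, crate M3, crate R1, crate R2, crate R3, crate R7]

17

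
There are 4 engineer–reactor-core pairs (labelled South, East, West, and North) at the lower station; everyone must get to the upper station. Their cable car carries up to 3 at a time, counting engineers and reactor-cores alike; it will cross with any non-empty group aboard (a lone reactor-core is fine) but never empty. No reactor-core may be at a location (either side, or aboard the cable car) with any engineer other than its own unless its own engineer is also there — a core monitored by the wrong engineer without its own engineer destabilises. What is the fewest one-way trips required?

Counting alone: each trip to the upper station takes at most 3 across and each return brings at least 1 back, so after t trips out (and t−1 returns) at most 3t − (t−1) of the 8 are across; that first reaches 8 at t = 4, so at least 7 crossings are needed.
The safety rule pushes this higher. Following every safe sequence of crossings, the most of the 8 that can be at the upper station as the cable car arrives there on crossing 7 is 7 — never all 8.
So no plan with fewer than 9 crossings exists, and this one achieves 9:
1. engineer South and reactor-core South cross → the upper station.
2. engineer South crosses ← the lower station.
3. engineer East, engineer South, and reactor-core East cross → the upper station.
4. engineer South and reactor-core South cross ← the lower station.
5. engineer North, engineer South, and engineer West cross → the upper station.
6. reactor-core East crosses ← the lower station.
7. reactor-core East and reactor-core South cross → the upper station.
8. reactor-core South crosses ← the lower station.
9. reactor-core North, reactor-core South, and reactor-core West cross → the upper station.

9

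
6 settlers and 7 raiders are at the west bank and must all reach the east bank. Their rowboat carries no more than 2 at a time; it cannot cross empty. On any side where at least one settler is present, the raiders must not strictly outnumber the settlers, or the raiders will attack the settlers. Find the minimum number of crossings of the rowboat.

impossible

The raiders already outnumber the settlers at the west bank before anyone moves, so the starting position itself is disallowed.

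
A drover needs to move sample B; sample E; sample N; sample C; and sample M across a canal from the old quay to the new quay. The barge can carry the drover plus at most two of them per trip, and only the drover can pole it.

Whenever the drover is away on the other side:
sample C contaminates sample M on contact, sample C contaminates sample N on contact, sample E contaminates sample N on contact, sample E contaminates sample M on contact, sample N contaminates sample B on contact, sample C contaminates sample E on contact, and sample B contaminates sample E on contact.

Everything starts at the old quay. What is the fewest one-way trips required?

Whatever the first load, the items left behind include a forbidden pair without the drover. No opening move is safe, so no plan exists.

impossible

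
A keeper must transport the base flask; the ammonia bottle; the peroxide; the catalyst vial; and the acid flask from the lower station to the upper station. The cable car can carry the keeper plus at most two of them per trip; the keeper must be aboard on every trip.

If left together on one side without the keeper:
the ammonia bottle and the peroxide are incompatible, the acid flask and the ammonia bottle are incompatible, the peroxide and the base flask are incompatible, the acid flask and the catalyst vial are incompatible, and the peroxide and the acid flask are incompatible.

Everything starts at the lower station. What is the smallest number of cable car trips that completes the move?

Counting alone: the keeper can take at most 2 across per trip to the upper station, so moving all 5 needs at least 3 loaded trips out, with a return between consecutive ones — at least 5 crossings.
The safety rule pushes this higher. Following every safe sequence of crossings, the most of the 5 that can be at the upper station as the cable car arrives there on crossing 5 is 4 — never all 5.
So no plan with fewer than 7 crossings exists, and this one achieves 7:
1. Keeper goes to the upper station with the acid flask and the peroxide.
2. Keeper goes back to the lower station with the peroxide.
3. Keeper goes to the upper station with the ammonia bottle and the base flask.
4. Keeper goes back to the lower station with the ammonia bottle.
5. Keeper goes to the upper station with the ammonia bottle and the catalyst vial.
6. Keeper goes back to the lower station with the acid flask.
7. Keeper goes to the upper station with the acid flask and the peroxide.

7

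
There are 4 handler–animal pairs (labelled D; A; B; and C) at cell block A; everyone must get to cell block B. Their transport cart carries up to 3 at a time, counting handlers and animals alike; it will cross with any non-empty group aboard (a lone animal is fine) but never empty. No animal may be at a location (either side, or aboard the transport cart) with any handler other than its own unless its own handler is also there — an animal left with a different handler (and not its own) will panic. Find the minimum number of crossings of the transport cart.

9

Counting alone: each trip to cell block B takes at most 3 across and each return brings at least 1 back, so after t trips out (and t−1 returns) at most 3t − (t−1) of the 8 are across; that first reaches 8 at t = 4, so at least 7 crossings are needed.
The safety rule pushes this higher. Following every safe sequence of crossings, the most of the 8 that can be at cell block B as the transport cart arrives there on crossing 7 is 7 — never all 8.
So no plan with fewer than 9 crossings exists, and this one achieves 9:
1. animal D and handler D cross → cell block B.
2. handler D crosses ← cell block A.
3. animal A, handler A, and handler D cross → cell block B.
4. animal D and handler D cross ← cell block A.
5. handler B, handler C, and handler D cross → cell block B.
6. animal A crosses ← cell block A.
7. animal A and animal D cross → cell block B.
8. animal D crosses ← cell block A.
9. animal B, animal C, and animal D cross → cell block B.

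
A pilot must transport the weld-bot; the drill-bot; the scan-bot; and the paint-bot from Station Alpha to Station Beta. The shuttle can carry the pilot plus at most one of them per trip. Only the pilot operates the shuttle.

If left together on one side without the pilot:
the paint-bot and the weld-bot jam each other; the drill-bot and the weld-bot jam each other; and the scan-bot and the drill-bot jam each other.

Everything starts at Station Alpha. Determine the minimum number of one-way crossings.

impossible

Whatever the first load, the items left behind include a forbidden pair without the pilot. No opening move is safe, so no plan exists.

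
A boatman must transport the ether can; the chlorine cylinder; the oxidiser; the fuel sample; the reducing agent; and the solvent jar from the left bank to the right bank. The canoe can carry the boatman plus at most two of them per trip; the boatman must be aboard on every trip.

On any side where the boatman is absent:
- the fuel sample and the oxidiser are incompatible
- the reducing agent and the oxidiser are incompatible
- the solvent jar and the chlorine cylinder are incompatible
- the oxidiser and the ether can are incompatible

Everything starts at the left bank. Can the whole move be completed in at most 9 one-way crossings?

Yes — this plan uses 7 crossings (≤ 9):
1. Boatman goes to the right bank with the chlorine cylinder and the oxidiser.  [the left bank: the ether can, the fuel sample, the reducing agent, the solvent jar | the right bank: the chlorine cylinder, the oxidiser]
2. Boatman goes back to the left bank alone.  [the left bank: the ether can, the fuel sample, the reducing agent, the solvent jar | the right bank: the chlorine cylinder, the oxidiser]
3. Boatman goes to the right bank with the ether can.  [the left bank: the fuel sample, the reducing agent, the solvent jar | the right bank: the chlorine cylinder, the ether can, the oxidiser]
4. Boatman goes back to the left bank with the oxidiser.  [the left bank: the fuel sample, the oxidiser, the reducing agent, the solvent jar | the right bank: the chlorine cylinder, the ether can]
5. Boatman goes to the right bank with the fuel sample and the reducing agent.  [the left bank: the oxidiser, the solvent jar | the right bank: the chlorine cylinder, the ether can, the fuel sample, the reducing agent]
6. Boatman goes back to the left bank alone.  [the left bank: the oxidiser, the solvent jar | the right bank: the chlorine cylinder, the ether can, the fuel sample, the reducing agent]
7. Boatman goes to the right bank with the oxidiser and the solvent jar.  [the left bank: — | the right bank: the chlorine cylinder, the ether can, the fuel sample, the oxidiser, the reducing agent, the solvent jar]

Yes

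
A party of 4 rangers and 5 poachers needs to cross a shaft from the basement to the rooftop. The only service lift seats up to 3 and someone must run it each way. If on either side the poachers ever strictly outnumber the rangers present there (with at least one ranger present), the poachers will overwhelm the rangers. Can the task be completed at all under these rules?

No

The poachers already outnumber the rangers at the basement before anyone moves, so the starting position itself is disallowed.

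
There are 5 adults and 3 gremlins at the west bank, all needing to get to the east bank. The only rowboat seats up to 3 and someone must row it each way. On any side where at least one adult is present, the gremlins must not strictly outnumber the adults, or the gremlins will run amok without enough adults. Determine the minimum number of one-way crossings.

Counting alone: each trip to the east bank takes at most 3 across and each return brings at least 1 back, so after t trips out (and t−1 returns) at most 3t − (t−1) of the 8 are across; that first reaches 8 at t = 4, so at least 7 crossings are needed.
The plan below uses exactly 7 crossings, so it is optimal:
1. 2 gremlins → the east bank.  (the west bank: 5A 1G; the east bank: 0A 2G)
2. 1 gremlin ← the west bank.  (the west bank: 5A 2G; the east bank: 0A 1G)
3. 2 adults and 1 gremlin → the east bank.  (the west bank: 3A 1G; the east bank: 2A 2G)
4. 1 gremlin ← the west bank.  (the west bank: 3A 2G; the east bank: 2A 1G)
5. 1 adult and 2 gremlins → the east bank.  (the west bank: 2A 0G; the east bank: 3A 3G)
6. 1 gremlin ← the west bank.  (the west bank: 2A 1G; the east bank: 3A 2G)
7. 2 adults and 1 gremlin → the east bank.  (the west bank: 0A 0G; the east bank: 5A 3G)

7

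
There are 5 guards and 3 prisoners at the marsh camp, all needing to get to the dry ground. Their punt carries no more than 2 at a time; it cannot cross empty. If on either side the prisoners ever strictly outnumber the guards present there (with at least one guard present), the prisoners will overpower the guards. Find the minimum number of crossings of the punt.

13

Counting alone: each trip to the dry ground takes at most 2 across and each return brings at least 1 back, so after t trips out (and t−1 returns) at most 2t − (t−1) of the 8 are across; that first reaches 8 at t = 7, so at least 13 crossings are needed.
The plan below uses exactly 13 crossings, so it is optimal:
1. 2 prisoners → the dry ground.  (the marsh camp: 5G 1P; the dry ground: 0G 2P)
2. 1 prisoner ← the marsh camp.  (the marsh camp: 5G 2P; the dry ground: 0G 1P)
3. 2 prisoners → the dry ground.  (the marsh camp: 5G 0P; the dry ground: 0G 3P)
4. 1 prisoner ← the marsh camp.  (the marsh camp: 5G 1P; the dry ground: 0G 2P)
5. 2 guards → the dry ground.  (the marsh camp: 3G 1P; the dry ground: 2G 2P)
6. 1 prisoner ← the marsh camp.  (the marsh camp: 3G 2P; the dry ground: 2G 1P)
7. 1 guard and 1 prisoner → the dry ground.  (the marsh camp: 2G 1P; the dry ground: 3G 2P)
8. 1 prisoner ← the marsh camp.  (the marsh camp: 2G 2P; the dry ground: 3G 1P)
9. 2 prisoners → the dry ground.  (the marsh camp: 2G 0P; the dry ground: 3G 3P)
10. 1 prisoner ← the marsh camp.  (the marsh camp: 2G 1P; the dry ground: 3G 2P)
11. 1 guard and 1 prisoner → the dry ground.  (the marsh camp: 1G 0P; the dry ground: 4G 3P)
12. 1 prisoner ← the marsh camp.  (the marsh camp: 1G 1P; the dry ground: 4G 2P)
13. 1 guard and 1 prisoner → the dry ground.  (the marsh camp: 0G 0P; the dry ground: 5G 3P)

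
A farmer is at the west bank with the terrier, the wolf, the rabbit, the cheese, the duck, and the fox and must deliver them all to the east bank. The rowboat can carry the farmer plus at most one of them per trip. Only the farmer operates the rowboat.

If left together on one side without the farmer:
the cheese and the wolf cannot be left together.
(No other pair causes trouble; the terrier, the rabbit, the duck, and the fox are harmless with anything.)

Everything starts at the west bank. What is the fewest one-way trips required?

Counting alone: the farmer can take at most 1 across per trip to the east bank, so moving all 6 needs at least 6 loaded trips out, with a return between consecutive ones — at least 11 crossings.
The plan below uses exactly 11 crossings, so it is optimal:
1. Farmer goes to the east bank with the wolf.  [the west bank: the cheese, the duck, the fox, the rabbit, the terrier | the east bank: the wolf]
2. Farmer goes back to the west bank alone.  [the west bank: the cheese, the duck, the fox, the rabbit, the terrier | the east bank: the wolf]
3. Farmer goes to the east bank with the terrier.  [the west bank: the cheese, the duck, the fox, the rabbit | the east bank: the terrier, the wolf]
4. Farmer goes back to the west bank alone.  [the west bank: the cheese, the duck, the fox, the rabbit | the east bank: the terrier, the wolf]
5. Farmer goes to the east bank with the rabbit.  [the west bank: the cheese, the duck, the fox | the east bank: the rabbit, the terrier, the wolf]
6. Farmer goes back to the west bank alone.  [the west bank: the cheese, the duck, the fox | the east bank: the rabbit, the terrier, the wolf]
7. Farmer goes to the east bank with the duck.  [the west bank: the cheese, the fox | the east bank: the duck, the rabbit, the terrier, the wolf]
8. Farmer goes back to the west bank alone.  [the west bank: the cheese, the fox | the east bank: the duck, the rabbit, the terrier, the wolf]
9. Farmer goes to the east bank with the fox.  [the west bank: the cheese | the east bank: the duck, the fox, the rabbit, the terrier, the wolf]
10. Farmer goes back to the west bank alone.  [the west bank: the cheese | the east bank: the duck, the fox, the rabbit, the terrier, the wolf]
11. Farmer goes to the east bank with the cheese.  [the west bank: — | the east bank: the cheese, the duck, the fox, the rabbit, the terrier, the wolf]

11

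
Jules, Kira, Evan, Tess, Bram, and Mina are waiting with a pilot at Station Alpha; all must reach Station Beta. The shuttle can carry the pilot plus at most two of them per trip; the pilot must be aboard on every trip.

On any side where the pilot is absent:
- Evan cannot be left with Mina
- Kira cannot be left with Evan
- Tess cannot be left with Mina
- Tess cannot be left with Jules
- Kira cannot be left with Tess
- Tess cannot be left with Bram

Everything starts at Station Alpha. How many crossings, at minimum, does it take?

7

Counting alone: the pilot can take at most 2 across per trip to Station Beta, so moving all 6 needs at least 3 loaded trips out, with a return between consecutive ones — at least 5 crossings.
The safety rule pushes this higher. Following every safe sequence of crossings, the most of the 6 that can be at Station Beta as the shuttle arrives there on crossing 5 is 5 — never all 6.
So no plan with fewer than 7 crossings exists, and this one achieves 7:
1. Pilot goes to Station Beta with Evan and Tess.
2. Pilot goes back to Station Alpha alone.
3. Pilot goes to Station Beta with Jules and Kira.
4. Pilot goes back to Station Alpha with Evan and Tess.
5. Pilot goes to Station Beta with Bram and Mina.
6. Pilot goes back to Station Alpha alone.
7. Pilot goes to Station Beta with Evan and Tess.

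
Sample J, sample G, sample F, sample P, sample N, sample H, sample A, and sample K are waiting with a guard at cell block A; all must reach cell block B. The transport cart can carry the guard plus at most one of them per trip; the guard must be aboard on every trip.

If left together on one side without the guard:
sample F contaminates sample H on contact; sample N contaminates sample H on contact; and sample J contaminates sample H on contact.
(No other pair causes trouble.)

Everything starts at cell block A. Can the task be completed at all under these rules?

Following every safe sequence of crossings from the start, the most of the 8 that can be at cell block B as the transport cart arrives there on crossings 1, 3, 5, 7, 9, 11 is 1, 2, 3, 4, 5, 6 respectively; the best ever achieved is 6 of 8.
From crossing 13 on, no configuration arises that was not already reachable earlier: only 144 distinct safe configurations (who is on which side, and where the transport cart is) can ever be reached, none of them has everyone across, and every continuation just revisits them. So no valid plan exists.

No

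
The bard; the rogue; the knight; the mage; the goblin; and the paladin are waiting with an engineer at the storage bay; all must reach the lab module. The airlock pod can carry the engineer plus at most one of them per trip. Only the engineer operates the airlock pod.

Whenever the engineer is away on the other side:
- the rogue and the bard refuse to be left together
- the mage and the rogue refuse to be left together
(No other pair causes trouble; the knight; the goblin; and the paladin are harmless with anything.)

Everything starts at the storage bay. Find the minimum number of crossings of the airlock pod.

13

Counting alone: the engineer can take at most 1 across per trip to the lab module, so moving all 6 needs at least 6 loaded trips out, with a return between consecutive ones — at least 11 crossings.
The safety rule pushes this higher. Following every safe sequence of crossings, the most of the 6 that can be at the lab module as the airlock pod arrives there on crossing 11 is 5 — never all 6.
So no plan with fewer than 13 crossings exists, and this one achieves 13:
1. Engineer goes to the lab module with the rogue.  [the storage bay: the bard, the goblin, the knight, the mage, the paladin | the lab module: the rogue]
2. Engineer goes back to the storage bay alone.  [the storage bay: the bard, the goblin, the knight, the mage, the paladin | the lab module: the rogue]
3. Engineer goes to the lab module with the bard.  [the storage bay: the goblin, the knight, the mage, the paladin | the lab module: the bard, the rogue]
4. Engineer goes back to the storage bay with the rogue.  [the storage bay: the goblin, the knight, the mage, the paladin, the rogue | the lab module: the bard]
5. Engineer goes to the lab module with the mage.  [the storage bay: the goblin, the knight, the paladin, the rogue | the lab module: the bard, the mage]
6. Engineer goes back to the storage bay alone.  [the storage bay: the goblin, the knight, the paladin, the rogue | the lab module: the bard, the mage]
7. Engineer goes to the lab module with the knight.  [the storage bay: the goblin, the paladin, the rogue | the lab module: the bard, the knight, the mage]
8. Engineer goes back to the storage bay alone.  [the storage bay: the goblin, the paladin, the rogue | the lab module: the bard, the knight, the mage]
9. Engineer goes to the lab module with the goblin.  [the storage bay: the paladin, the rogue | the lab module: the bard, the goblin, the knight, the mage]
10. Engineer goes back to the storage bay alone.  [the storage bay: the paladin, the rogue | the lab module: the bard, the goblin, the knight, the mage]
11. Engineer goes to the lab module with the paladin.  [the storage bay: the rogue | the lab module: the bard, the goblin, the knight, the mage, the paladin]
12. Engineer goes back to the storage bay alone.  [the storage bay: the rogue | the lab module: the bard, the goblin, the knight, the mage, the paladin]
13. Engineer goes to the lab module with the rogue.  [the storage bay: — | the lab module: the bard, the goblin, the knight, the mage, the paladin, the rogue]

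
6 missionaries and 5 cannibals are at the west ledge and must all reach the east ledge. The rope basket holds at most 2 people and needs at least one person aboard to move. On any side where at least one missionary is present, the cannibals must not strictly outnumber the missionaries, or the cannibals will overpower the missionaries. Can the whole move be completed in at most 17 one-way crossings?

No

Counting alone: each trip to the east ledge takes at most 2 across and each return brings at least 1 back, so after t trips out (and t−1 returns) at most 2t − (t−1) of the 11 are across; that first reaches 11 at t = 10, so at least 19 crossings are needed.
Since 17 < 19, 17 crossings cannot be enough. (The shortest complete plan in fact takes 19:)
1. 2 cannibals → the east ledge.  (the west ledge: 6M 3C; the east ledge: 0M 2C)
2. 1 cannibal ← the west ledge.  (the west ledge: 6M 4C; the east ledge: 0M 1C)
3. 2 cannibals → the east ledge.  (the west ledge: 6M 2C; the east ledge: 0M 3C)
4. 1 cannibal ← the west ledge.  (the west ledge: 6M 3C; the east ledge: 0M 2C)
5. 2 missionaries → the east ledge.  (the west ledge: 4M 3C; the east ledge: 2M 2C)
6. 1 cannibal ← the west ledge.  (the west ledge: 4M 4C; the east ledge: 2M 1C)
7. 1 missionary and 1 cannibal → the east ledge.  (the west ledge: 3M 3C; the east ledge: 3M 2C)
8. 1 missionary ← the west ledge.  (the west ledge: 4M 3C; the east ledge: 2M 2C)
9. 1 missionary and 1 cannibal → the east ledge.  (the west ledge: 3M 2C; the east ledge: 3M 3C)
10. 1 cannibal ← the west ledge.  (the west ledge: 3M 3C; the east ledge: 3M 2C)
11. 1 missionary and 1 cannibal → the east ledge.  (the west ledge: 2M 2C; the east ledge: 4M 3C)
12. 1 missionary ← the west ledge.  (the west ledge: 3M 2C; the east ledge: 3M 3C)
13. 1 missionary and 1 cannibal → the east ledge.  (the west ledge: 2M 1C; the east ledge: 4M 4C)
14. 1 cannibal ← the west ledge.  (the west ledge: 2M 2C; the east ledge: 4M 3C)
15. 1 missionary and 1 cannibal → the east ledge.  (the west ledge: 1M 1C; the east ledge: 5M 4C)
16. 1 missionary ← the west ledge.  (the west ledge: 2M 1C; the east ledge: 4M 4C)
17. 1 missionary and 1 cannibal → the east ledge.  (the west ledge: 1M 0C; the east ledge: 5M 5C)
18. 1 cannibal ← the west ledge.  (the west ledge: 1M 1C; the east ledge: 5M 4C)
19. 1 missionary and 1 cannibal → the east ledge.  (the west ledge: 0M 0C; the east ledge: 6M 5C)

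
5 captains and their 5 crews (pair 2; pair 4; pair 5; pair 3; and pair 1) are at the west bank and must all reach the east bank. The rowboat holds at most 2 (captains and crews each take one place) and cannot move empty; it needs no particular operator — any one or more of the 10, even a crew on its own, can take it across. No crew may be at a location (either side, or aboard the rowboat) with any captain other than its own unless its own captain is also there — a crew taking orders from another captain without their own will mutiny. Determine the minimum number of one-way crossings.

impossible

Following every safe sequence of crossings from the start, the most of the 10 that can be at the east bank as the rowboat arrives there on crossings 1, 3, 5, 7 is 2, 3, 4, 5 respectively; the best ever achieved is 5 of 10.
From crossing 9 on, no configuration arises that was not already reachable earlier: only 82 distinct safe configurations (who is on which side, and where the rowboat is) can ever be reached, none of them has everyone across, and every continuation just revisits them. So no valid plan exists.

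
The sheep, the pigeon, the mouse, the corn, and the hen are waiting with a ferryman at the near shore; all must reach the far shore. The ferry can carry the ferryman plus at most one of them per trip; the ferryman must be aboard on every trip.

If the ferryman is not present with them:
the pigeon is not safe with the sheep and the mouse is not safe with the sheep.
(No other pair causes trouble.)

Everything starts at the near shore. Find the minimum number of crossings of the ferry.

Counting alone: the ferryman can take at most 1 across per trip to the far shore, so moving all 5 needs at least 5 loaded trips out, with a return between consecutive ones — at least 9 crossings.
The safety rule pushes this higher. Following every safe sequence of crossings, the most of the 5 that can be at the far shore as the ferry arrives there on crossing 9 is 4 — never all 5.
So no plan with fewer than 11 crossings exists, and this one achieves 11:
1. Ferryman goes to the far shore with the sheep.
2. Ferryman goes back to the near shore alone.
3. Ferryman goes to the far shore with the pigeon.
4. Ferryman goes back to the near shore with the sheep.
5. Ferryman goes to the far shore with the mouse.
6. Ferryman goes back to the near shore alone.
7. Ferryman goes to the far shore with the corn.
8. Ferryman goes back to the near shore alone.
9. Ferryman goes to the far shore with the hen.
10. Ferryman goes back to the near shore alone.
11. Ferryman goes to the far shore with the sheep.

11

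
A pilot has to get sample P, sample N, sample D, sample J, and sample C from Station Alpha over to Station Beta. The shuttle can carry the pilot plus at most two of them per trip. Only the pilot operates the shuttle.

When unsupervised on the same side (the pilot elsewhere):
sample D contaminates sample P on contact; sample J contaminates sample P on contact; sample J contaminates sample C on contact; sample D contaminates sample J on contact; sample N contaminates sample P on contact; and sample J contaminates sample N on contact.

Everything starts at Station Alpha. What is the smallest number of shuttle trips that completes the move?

7

Counting alone: the pilot can take at most 2 across per trip to Station Beta, so moving all 5 needs at least 3 loaded trips out, with a return between consecutive ones — at least 5 crossings.
The safety rule pushes this higher. Following every safe sequence of crossings, the most of the 5 that can be at Station Beta as the shuttle arrives there on crossing 5 is 4 — never all 5.
So no plan with fewer than 7 crossings exists, and this one achieves 7:
1. Pilot goes to Station Beta with sample J and sample P.  [Station Alpha: sample C, sample D, sample N | Station Beta: sample J, sample P]
2. Pilot goes back to Station Alpha with sample P.  [Station Alpha: sample C, sample D, sample N, sample P | Station Beta: sample J]
3. Pilot goes to Station Beta with sample C and sample P.  [Station Alpha: sample D, sample N | Station Beta: sample C, sample J, sample P]
4. Pilot goes back to Station Alpha with sample J.  [Station Alpha: sample D, sample J, sample N | Station Beta: sample C, sample P]
5. Pilot goes to Station Beta with sample D and sample N.  [Station Alpha: sample J | Station Beta: sample C, sample D, sample N, sample P]
6. Pilot goes back to Station Alpha with sample P.  [Station Alpha: sample J, sample P | Station Beta: sample C, sample D, sample N]
7. Pilot goes to Station Beta with sample J and sample P.  [Station Alpha: — | Station Beta: sample C, sample D, sample J, sample N, sample P]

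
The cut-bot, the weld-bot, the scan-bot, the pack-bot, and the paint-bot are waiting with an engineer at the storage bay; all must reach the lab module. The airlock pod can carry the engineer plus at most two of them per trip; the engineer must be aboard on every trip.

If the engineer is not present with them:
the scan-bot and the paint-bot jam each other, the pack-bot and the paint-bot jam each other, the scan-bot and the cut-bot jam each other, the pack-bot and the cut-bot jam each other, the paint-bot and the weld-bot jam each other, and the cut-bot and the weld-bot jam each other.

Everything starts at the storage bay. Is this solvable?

Yes

1. Engineer goes to the lab module with the cut-bot and the paint-bot.  [the storage bay: the pack-bot, the scan-bot, the weld-bot | the lab module: the cut-bot, the paint-bot]
2. Engineer goes back to the storage bay alone.  [the storage bay: the pack-bot, the scan-bot, the weld-bot | the lab module: the cut-bot, the paint-bot]
3. Engineer goes to the lab module with the weld-bot.  [the storage bay: the pack-bot, the scan-bot | the lab module: the cut-bot, the paint-bot, the weld-bot]
4. Engineer goes back to the storage bay with the cut-bot and the paint-bot.  [the storage bay: the cut-bot, the pack-bot, the paint-bot, the scan-bot | the lab module: the weld-bot]
5. Engineer goes to the lab module with the pack-bot and the scan-bot.  [the storage bay: the cut-bot, the paint-bot | the lab module: the pack-bot, the scan-bot, the weld-bot]
6. Engineer goes back to the storage bay alone.  [the storage bay: the cut-bot, the paint-bot | the lab module: the pack-bot, the scan-bot, the weld-bot]
7. Engineer goes to the lab module with the cut-bot and the paint-bot.  [the storage bay: — | the lab module: the cut-bot, the pack-bot, the paint-bot, the scan-bot, the weld-bot]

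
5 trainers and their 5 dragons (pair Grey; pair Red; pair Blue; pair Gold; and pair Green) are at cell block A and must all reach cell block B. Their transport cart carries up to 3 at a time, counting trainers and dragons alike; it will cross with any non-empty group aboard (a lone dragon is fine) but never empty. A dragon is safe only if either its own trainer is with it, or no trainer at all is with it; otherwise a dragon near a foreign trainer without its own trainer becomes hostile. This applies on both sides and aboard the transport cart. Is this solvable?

Yes

1. dragon Grey and trainer Grey cross → cell block B.
2. trainer Grey crosses ← cell block A.
3. dragon Blue, dragon Gold, and dragon Red cross → cell block B.
4. dragon Grey crosses ← cell block A.
5. trainer Blue, trainer Gold, and trainer Red cross → cell block B.
6. dragon Red and trainer Red cross ← cell block A.
7. trainer Green, trainer Grey, and trainer Red cross → cell block B.
8. dragon Blue crosses ← cell block A.
9. dragon Grey and dragon Red cross → cell block B.
10. dragon Grey crosses ← cell block A.
11. dragon Blue, dragon Green, and dragon Grey cross → cell block B.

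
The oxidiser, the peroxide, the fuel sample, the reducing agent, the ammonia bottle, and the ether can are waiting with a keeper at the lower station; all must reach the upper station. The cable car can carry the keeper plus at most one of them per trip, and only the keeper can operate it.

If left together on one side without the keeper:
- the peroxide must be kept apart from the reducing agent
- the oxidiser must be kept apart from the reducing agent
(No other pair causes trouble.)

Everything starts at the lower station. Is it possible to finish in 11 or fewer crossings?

No

Counting alone: the keeper can take at most 1 across per trip to the upper station, so moving all 6 needs at least 6 loaded trips out, with a return between consecutive ones — at least 11 crossings.
The safety rule pushes this higher. Following every safe sequence of crossings, the most of the 6 that can be at the upper station as the cable car arrives there on crossing 11 is 5 — never all 6.
So the move cannot be finished within 11 crossings. (The shortest complete plan takes 13:)
1. Keeper goes to the upper station with the reducing agent.
2. Keeper goes back to the lower station alone.
3. Keeper goes to the upper station with the oxidiser.
4. Keeper goes back to the lower station with the reducing agent.
5. Keeper goes to the upper station with the peroxide.
6. Keeper goes back to the lower station alone.
7. Keeper goes to the upper station with the fuel sample.
8. Keeper goes back to the lower station alone.
9. Keeper goes to the upper station with the ammonia bottle.
10. Keeper goes back to the lower station alone.
11. Keeper goes to the upper station with the ether can.
12. Keeper goes back to the lower station alone.
13. Keeper goes to the upper station with the reducing agent.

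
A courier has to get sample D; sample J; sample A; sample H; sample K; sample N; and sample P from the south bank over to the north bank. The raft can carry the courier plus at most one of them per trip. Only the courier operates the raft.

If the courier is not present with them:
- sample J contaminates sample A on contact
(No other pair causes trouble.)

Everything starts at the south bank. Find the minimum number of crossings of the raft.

Counting alone: the courier can take at most 1 across per trip to the north bank, so moving all 7 needs at least 7 loaded trips out, with a return between consecutive ones — at least 13 crossings.
The plan below uses exactly 13 crossings, so it is optimal:
1. Courier goes to the north bank with sample J.  [the south bank: sample A, sample D, sample H, sample K, sample N, sample P | the north bank: sample J]
2. Courier goes back to the south bank alone.  [the south bank: sample A, sample D, sample H, sample K, sample N, sample P | the north bank: sample J]
3. Courier goes to the north bank with sample D.  [the south bank: sample A, sample H, sample K, sample N, sample P | the north bank: sample D, sample J]
4. Courier goes back to the south bank alone.  [the south bank: sample A, sample H, sample K, sample N, sample P | the north bank: sample D, sample J]
5. Courier goes to the north bank with sample H.  [the south bank: sample A, sample K, sample N, sample P | the north bank: sample D, sample H, sample J]
6. Courier goes back to the south bank alone.  [the south bank: sample A, sample K, sample N, sample P | the north bank: sample D, sample H, sample J]
7. Courier goes to the north bank with sample K.  [the south bank: sample A, sample N, sample P | the north bank: sample D, sample H, sample J, sample K]
8. Courier goes back to the south bank alone.  [the south bank: sample A, sample N, sample P | the north bank: sample D, sample H, sample J, sample K]
9. Courier goes to the north bank with sample N.  [the south bank: sample A, sample P | the north bank: sample D, sample H, sample J, sample K, sample N]
10. Courier goes back to the south bank alone.  [the south bank: sample A, sample P | the north bank: sample D, sample H, sample J, sample K, sample N]
11. Courier goes to the north bank with sample P.  [the south bank: sample A | the north bank: sample D, sample H, sample J, sample K, sample N, sample P]
12. Courier goes back to the south bank alone.  [the south bank: sample A | the north bank: sample D, sample H, sample J, sample K, sample N, sample P]
13. Courier goes to the north bank with sample A.  [the south bank: — | the north bank: sample A, sample D, sample H, sample J, sample K, sample N, sample P]

13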